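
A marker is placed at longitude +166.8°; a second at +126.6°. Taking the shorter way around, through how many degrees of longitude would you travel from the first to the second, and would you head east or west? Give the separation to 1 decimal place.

40.2° west

Raw difference: 126.6 − 166.8 = -40.2°.
Normalise into (−180°, 180°]: -40.2° stays -40.2°.
Negative ⇒ the second point lies to the west; separation 40.2°.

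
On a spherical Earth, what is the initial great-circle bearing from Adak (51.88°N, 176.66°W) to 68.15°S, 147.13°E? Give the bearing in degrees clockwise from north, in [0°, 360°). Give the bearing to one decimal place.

195.2°

Δλ = 147.13 − -176.66 = 323.79°; wrapped into (−180°, 180°]: -36.21°.
θ = atan2( sin Δλ · cos φ₂ , cos φ₁ · sin φ₂ − sin φ₁ · cos φ₂ · cos Δλ )
  = atan2(-0.21986, -0.80921) = -164.800° → normalised to [0°, 360°): 195.200°.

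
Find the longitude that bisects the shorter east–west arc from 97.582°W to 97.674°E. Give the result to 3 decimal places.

179.954°W

Signed shortest Δλ from -97.582° to +97.674° is -164.744°.
Midpoint longitude = -97.582° + (-164.744°)/2 = -97.582° − 82.372° = -179.954°.
(The naïve average (-97.582 + +97.674)/2 = 0.046° is on the wrong side of the globe.)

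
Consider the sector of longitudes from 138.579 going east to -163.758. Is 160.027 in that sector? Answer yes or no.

Yes

Band width going east from +138.579° to -163.758°: ((-163.758 − 138.579) mod 360) = 57.663°.
Offset of +160.027° east of the west edge: ((160.027 − 138.579) mod 360) = 21.448°.
21.448° ≤ 57.663° ⇒ inside.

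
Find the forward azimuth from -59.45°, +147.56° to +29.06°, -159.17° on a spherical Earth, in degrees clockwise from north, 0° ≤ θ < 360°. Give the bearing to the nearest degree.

Δλ = -159.17 − 147.56 = -306.73°; wrapped into (−180°, 180°]: 53.27°.
θ = atan2( sin Δλ · cos φ₂ , cos φ₁ · sin φ₂ − sin φ₁ · cos φ₂ · cos Δλ )
  = atan2(0.70057, 0.69708) = 45.143° → normalised to [0°, 360°): 45.143°.

45°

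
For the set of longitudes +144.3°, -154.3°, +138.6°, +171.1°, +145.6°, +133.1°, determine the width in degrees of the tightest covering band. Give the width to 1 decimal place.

Sort the longitudes: -154.3°, +133.1°, +138.6°, +144.3°, +145.6°, +171.1°.
Eastward gaps between consecutive values (wrapping around): 287.4°, 5.5°, 5.7°, 1.3°, 25.5°, 34.6°.
Largest gap = 287.4° ⇒ minimal covering band is its complement: 360° − 287.4° = 72.6°.
Band runs from +133.1° eastward to -154.3°, crossing the antimeridian.

72.6°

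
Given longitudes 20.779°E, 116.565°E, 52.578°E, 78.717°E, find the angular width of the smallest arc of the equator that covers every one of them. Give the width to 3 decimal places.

Sort the longitudes: +20.779°, +52.578°, +78.717°, +116.565°.
Eastward gaps between consecutive values (wrapping around): 31.799°, 26.139°, 37.848°, 264.214°.
Largest gap = 264.214° ⇒ minimal covering band is its complement: 360° − 264.214° = 95.786°.
Band runs from +20.779° eastward to +116.565°.

95.786°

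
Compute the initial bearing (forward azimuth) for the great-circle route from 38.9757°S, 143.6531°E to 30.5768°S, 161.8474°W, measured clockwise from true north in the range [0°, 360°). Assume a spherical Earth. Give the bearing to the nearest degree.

97°

Δλ = -161.8474 − 143.6531 = -305.5005°; wrapped into (−180°, 180°]: 54.4995°.
θ = atan2( sin Δλ · cos φ₂ , cos φ₁ · sin φ₂ − sin φ₁ · cos φ₂ · cos Δλ )
  = atan2(0.70091, -0.08099) = 96.592° → normalised to [0°, 360°): 96.592°.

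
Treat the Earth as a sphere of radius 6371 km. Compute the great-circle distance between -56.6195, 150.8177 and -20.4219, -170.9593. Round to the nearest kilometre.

5099 km

Δλ = -170.9593 − 150.8177 = -321.7770°; wrapped into (−180°, 180°]: 38.2230°.
Δφ = -20.4219 − -56.6195 = 36.1976°.
a = sin²(Δφ/2) + cos φ₁ · cos φ₂ · sin²(Δλ/2) = 0.151779.
c = 2·atan2(√a, √(1−a)) = 0.80037 rad → d = 6371·c ≈ 5099.16 km.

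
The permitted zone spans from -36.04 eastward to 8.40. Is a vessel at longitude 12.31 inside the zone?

No

Band width going east from -36.04° to +8.40°: ((8.40 − -36.04) mod 360) = 44.44°.
Offset of +12.31° east of the west edge: ((12.31 − -36.04) mod 360) = 48.35°.
48.35° > 44.44° ⇒ outside.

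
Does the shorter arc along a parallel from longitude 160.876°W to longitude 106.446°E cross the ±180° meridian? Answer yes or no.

Naïve |106.446 − -160.876| = 267.322° > 180°, so the shorter arc goes the other way round — across 180°.
Signed shortest Δλ = ((106.446 − -160.876 + 180) mod 360) − 180 = -92.678°.
Going west by 92.678° from -160.876° passes through 180° before reaching +106.446°.

Yes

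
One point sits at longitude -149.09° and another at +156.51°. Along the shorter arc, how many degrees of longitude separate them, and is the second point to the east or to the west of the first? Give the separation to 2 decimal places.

54.40° west

Raw difference: 156.51 − -149.09 = 305.6°.
Normalise into (−180°, 180°]: 305.6° − 360° = -54.4°.
Negative ⇒ the second point lies to the west; separation 54.40°.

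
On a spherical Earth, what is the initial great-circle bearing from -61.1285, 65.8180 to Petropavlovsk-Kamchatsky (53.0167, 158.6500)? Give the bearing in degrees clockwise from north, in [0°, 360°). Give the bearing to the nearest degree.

59°

Δλ = 158.6500 − 65.8180 = 92.8320°.
θ = atan2( sin Δλ · cos φ₂ , cos φ₁ · sin φ₂ − sin φ₁ · cos φ₂ · cos Δλ )
  = atan2(0.60085, 0.35967) = 59.095° → normalised to [0°, 360°): 59.095°.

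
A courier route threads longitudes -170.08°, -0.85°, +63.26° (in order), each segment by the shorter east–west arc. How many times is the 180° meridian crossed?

0

Leg 1: -170.08° → -0.85°, shortest Δλ = 169.23° (east) — does not cross 180°.
Leg 2: -0.85° → +63.26°, shortest Δλ = 64.11° (east) — does not cross 180°.
Total crossings: 0.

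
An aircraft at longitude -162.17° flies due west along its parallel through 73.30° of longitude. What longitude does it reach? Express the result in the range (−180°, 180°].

+124.53°

Start at -162.17°; shift −73.30° → -235.47°.
-235.47° lies outside (−180°, 180°]; add 360° → +124.53°.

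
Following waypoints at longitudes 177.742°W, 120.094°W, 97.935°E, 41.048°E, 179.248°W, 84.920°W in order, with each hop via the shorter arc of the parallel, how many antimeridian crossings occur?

2

Leg 1: -177.742° → -120.094°, shortest Δλ = 57.648° (east) — does not cross 180°.
Leg 2: -120.094° → +97.935°, shortest Δλ = -141.971° (west) — crosses 180°.
Leg 3: +97.935° → +41.048°, shortest Δλ = -56.887° (west) — does not cross 180°.
Leg 4: +41.048° → -179.248°, shortest Δλ = 139.704° (east) — crosses 180°.
Leg 5: -179.248° → -84.920°, shortest Δλ = 94.328° (east) — does not cross 180°.
Total crossings: 2.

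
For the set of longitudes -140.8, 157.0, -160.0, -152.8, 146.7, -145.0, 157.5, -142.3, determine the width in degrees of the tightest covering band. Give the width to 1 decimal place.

72.5°

Sort the longitudes: -160.0°, -152.8°, -145.0°, -142.3°, -140.8°, +146.7°, +157.0°, +157.5°.
Eastward gaps between consecutive values (wrapping around): 7.2°, 7.8°, 2.7°, 1.5°, 287.5°, 10.3°, 0.5°, 42.5°.
Largest gap = 287.5° ⇒ minimal covering band is its complement: 360° − 287.5° = 72.5°.
Band runs from +146.7° eastward to -140.8°, crossing the antimeridian.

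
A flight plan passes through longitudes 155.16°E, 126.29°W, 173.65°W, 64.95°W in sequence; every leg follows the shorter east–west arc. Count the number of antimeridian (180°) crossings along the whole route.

Leg 1: +155.16° → -126.29°, shortest Δλ = 78.55° (east) — crosses 180°.
Leg 2: -126.29° → -173.65°, shortest Δλ = -47.36° (west) — does not cross 180°.
Leg 3: -173.65° → -64.95°, shortest Δλ = 108.7° (east) — does not cross 180°.
Total crossings: 1.

1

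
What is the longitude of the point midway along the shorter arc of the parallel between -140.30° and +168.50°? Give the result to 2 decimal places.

-165.90°

Signed shortest Δλ from -140.30° to +168.50° is -51.20°.
Midpoint longitude = -140.30° + (-51.20°)/2 = -140.30° − 25.60° = -165.90°.
(The naïve average (-140.30 + +168.50)/2 = 14.1° is on the wrong side of the globe.)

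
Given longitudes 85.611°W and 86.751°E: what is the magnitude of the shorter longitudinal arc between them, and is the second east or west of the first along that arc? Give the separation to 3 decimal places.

Raw difference: 86.751 − -85.611 = 172.362°.
Normalise into (−180°, 180°]: 172.362° stays 172.362°.
Positive ⇒ the second point lies to the east; separation 172.362°.

172.362° east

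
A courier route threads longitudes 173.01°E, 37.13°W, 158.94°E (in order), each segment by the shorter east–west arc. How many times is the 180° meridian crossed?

2

Leg 1: +173.01° → -37.13°, shortest Δλ = 149.86° (east) — crosses 180°.
Leg 2: -37.13° → +158.94°, shortest Δλ = -163.93° (west) — crosses 180°.
Total crossings: 2.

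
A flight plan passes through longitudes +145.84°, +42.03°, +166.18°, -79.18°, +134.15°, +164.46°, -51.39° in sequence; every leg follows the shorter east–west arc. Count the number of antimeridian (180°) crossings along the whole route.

Leg 1: +145.84° → +42.03°, shortest Δλ = -103.81° (west) — does not cross 180°.
Leg 2: +42.03° → +166.18°, shortest Δλ = 124.15° (east) — does not cross 180°.
Leg 3: +166.18° → -79.18°, shortest Δλ = 114.64° (east) — crosses 180°.
Leg 4: -79.18° → +134.15°, shortest Δλ = -146.67° (west) — crosses 180°.
Leg 5: +134.15° → +164.46°, shortest Δλ = 30.31° (east) — does not cross 180°.
Leg 6: +164.46° → -51.39°, shortest Δλ = 144.15° (east) — crosses 180°.
Total crossings: 3.

3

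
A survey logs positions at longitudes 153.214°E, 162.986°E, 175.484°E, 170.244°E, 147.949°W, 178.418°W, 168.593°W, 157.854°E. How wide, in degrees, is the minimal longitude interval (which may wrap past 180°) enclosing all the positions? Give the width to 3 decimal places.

58.837°

Sort the longitudes: -178.418°, -168.593°, -147.949°, +153.214°, +157.854°, +162.986°, +170.244°, +175.484°.
Eastward gaps between consecutive values (wrapping around): 9.825°, 20.644°, 301.163°, 4.640°, 5.132°, 7.258°, 5.240°, 6.098°.
Largest gap = 301.163° ⇒ minimal covering band is its complement: 360° − 301.163° = 58.837°.
Band runs from +153.214° eastward to -147.949°, crossing the antimeridian.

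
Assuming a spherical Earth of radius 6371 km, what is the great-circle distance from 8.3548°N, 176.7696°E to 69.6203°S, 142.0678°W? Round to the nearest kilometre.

Δλ = -142.0678 − 176.7696 = -318.8374°; wrapped into (−180°, 180°]: 41.1626°.
Δφ = -69.6203 − 8.3548 = -77.9751°.
a = sin²(Δφ/2) + cos φ₁ · cos φ₂ · sin²(Δλ/2) = 0.438410.
c = 2·atan2(√a, √(1−a)) = 1.44730 rad → d = 6371·c ≈ 9220.76 km.

9221 km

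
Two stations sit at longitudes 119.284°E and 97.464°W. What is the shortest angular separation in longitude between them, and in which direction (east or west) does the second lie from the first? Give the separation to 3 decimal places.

143.252° east

Raw difference: -97.464 − 119.284 = -216.748°.
Normalise into (−180°, 180°]: -216.748° + 360° = 143.252°.
Positive ⇒ the second point lies to the east; separation 143.252°.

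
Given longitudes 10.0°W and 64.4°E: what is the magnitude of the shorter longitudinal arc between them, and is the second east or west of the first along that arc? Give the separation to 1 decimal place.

74.4° east

Raw difference: 64.4 − -10.0 = 74.4°.
Normalise into (−180°, 180°]: 74.4° stays 74.4°.
Positive ⇒ the second point lies to the east; separation 74.4°.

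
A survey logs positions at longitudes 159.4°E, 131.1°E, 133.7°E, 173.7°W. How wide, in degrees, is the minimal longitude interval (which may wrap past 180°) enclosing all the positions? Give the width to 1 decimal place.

Sort the longitudes: -173.7°, +131.1°, +133.7°, +159.4°.
Eastward gaps between consecutive values (wrapping around): 304.8°, 2.6°, 25.7°, 26.9°.
Largest gap = 304.8° ⇒ minimal covering band is its complement: 360° − 304.8° = 55.2°.
Band runs from +131.1° eastward to -173.7°, crossing the antimeridian.

55.2°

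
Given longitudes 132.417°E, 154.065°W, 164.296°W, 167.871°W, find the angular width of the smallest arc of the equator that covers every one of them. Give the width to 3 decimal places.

73.518°

Sort the longitudes: -167.871°, -164.296°, -154.065°, +132.417°.
Eastward gaps between consecutive values (wrapping around): 3.575°, 10.231°, 286.482°, 59.712°.
Largest gap = 286.482° ⇒ minimal covering band is its complement: 360° − 286.482° = 73.518°.
Band runs from +132.417° eastward to -154.065°, crossing the antimeridian.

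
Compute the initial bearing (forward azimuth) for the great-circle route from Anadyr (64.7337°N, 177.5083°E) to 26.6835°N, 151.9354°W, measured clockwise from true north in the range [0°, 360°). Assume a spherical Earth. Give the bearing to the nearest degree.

138°

Δλ = -151.9354 − 177.5083 = -329.4437°; wrapped into (−180°, 180°]: 30.5563°.
θ = atan2( sin Δλ · cos φ₂ , cos φ₁ · sin φ₂ − sin φ₁ · cos φ₂ · cos Δλ )
  = atan2(0.45424, -0.50414) = 137.980° → normalised to [0°, 360°): 137.980°.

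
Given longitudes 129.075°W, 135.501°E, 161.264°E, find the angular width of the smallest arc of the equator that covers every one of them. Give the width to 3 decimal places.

95.424°

Sort the longitudes: -129.075°, +135.501°, +161.264°.
Eastward gaps between consecutive values (wrapping around): 264.576°, 25.763°, 69.661°.
Largest gap = 264.576° ⇒ minimal covering band is its complement: 360° − 264.576° = 95.424°.
Band runs from +135.501° eastward to -129.075°, crossing the antimeridian.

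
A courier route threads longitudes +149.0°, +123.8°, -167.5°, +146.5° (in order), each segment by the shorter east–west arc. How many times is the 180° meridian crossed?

Leg 1: +149.0° → +123.8°, shortest Δλ = -25.2° (west) — does not cross 180°.
Leg 2: +123.8° → -167.5°, shortest Δλ = 68.7° (east) — crosses 180°.
Leg 3: -167.5° → +146.5°, shortest Δλ = -46.0° (west) — crosses 180°.
Total crossings: 2.

2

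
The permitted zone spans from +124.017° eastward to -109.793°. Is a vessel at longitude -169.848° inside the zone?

Band width going east from +124.017° to -109.793°: ((-109.793 − 124.017) mod 360) = 126.190°.
Offset of -169.848° east of the west edge: ((-169.848 − 124.017) mod 360) = 66.135°.
66.135° ≤ 126.190° ⇒ inside.

Yes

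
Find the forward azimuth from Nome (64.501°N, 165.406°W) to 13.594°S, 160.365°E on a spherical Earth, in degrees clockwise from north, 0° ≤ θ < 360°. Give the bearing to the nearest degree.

213°

Δλ = 160.365 − -165.406 = 325.771°; wrapped into (−180°, 180°]: -34.229°.
θ = atan2( sin Δλ · cos φ₂ , cos φ₁ · sin φ₂ − sin φ₁ · cos φ₂ · cos Δλ )
  = atan2(-0.54674, -0.82654) = -146.516° → normalised to [0°, 360°): 213.484°.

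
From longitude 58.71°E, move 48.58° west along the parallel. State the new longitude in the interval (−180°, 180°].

Start at +58.71°; shift −48.58° → +10.13°.
+10.13° already lies in (−180°, 180°].

10.13°E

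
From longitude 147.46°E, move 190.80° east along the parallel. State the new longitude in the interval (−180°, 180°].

Start at +147.46°; shift +190.80° → +338.26°.
+338.26° lies outside (−180°, 180°]; subtract 360° → -21.74°.

21.74°W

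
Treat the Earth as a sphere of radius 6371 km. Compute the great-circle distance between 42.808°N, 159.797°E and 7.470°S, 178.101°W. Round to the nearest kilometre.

Δλ = -178.101 − 159.797 = -337.898°; wrapped into (−180°, 180°]: 22.102°.
Δφ = -7.470 − 42.808 = -50.278°.
a = sin²(Δφ/2) + cos φ₁ · cos φ₂ · sin²(Δλ/2) = 0.207195.
c = 2·atan2(√a, √(1−a)) = 0.94516 rad → d = 6371·c ≈ 6021.64 km.

6022 km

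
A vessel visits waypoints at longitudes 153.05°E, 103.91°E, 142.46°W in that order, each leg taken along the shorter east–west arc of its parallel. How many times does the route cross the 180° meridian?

Leg 1: +153.05° → +103.91°, shortest Δλ = -49.14° (west) — does not cross 180°.
Leg 2: +103.91° → -142.46°, shortest Δλ = 113.63° (east) — crosses 180°.
Total crossings: 1.

1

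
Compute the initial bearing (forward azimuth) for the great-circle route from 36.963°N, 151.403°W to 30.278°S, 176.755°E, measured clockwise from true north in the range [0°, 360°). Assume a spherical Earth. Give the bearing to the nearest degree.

Δλ = 176.755 − -151.403 = 328.158°; wrapped into (−180°, 180°]: -31.842°.
θ = atan2( sin Δλ · cos φ₂ , cos φ₁ · sin φ₂ − sin φ₁ · cos φ₂ · cos Δλ )
  = atan2(-0.45561, -0.84399) = -151.639° → normalised to [0°, 360°): 208.361°.

208°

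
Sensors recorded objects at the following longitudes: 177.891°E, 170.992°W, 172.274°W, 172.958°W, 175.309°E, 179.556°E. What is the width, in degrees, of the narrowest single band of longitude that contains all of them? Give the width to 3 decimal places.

Sort the longitudes: -172.958°, -172.274°, -170.992°, +175.309°, +177.891°, +179.556°.
Eastward gaps between consecutive values (wrapping around): 0.684°, 1.282°, 346.301°, 2.582°, 1.665°, 7.486°.
Largest gap = 346.301° ⇒ minimal covering band is its complement: 360° − 346.301° = 13.699°.
Band runs from +175.309° eastward to -170.992°, crossing the antimeridian.

13.699°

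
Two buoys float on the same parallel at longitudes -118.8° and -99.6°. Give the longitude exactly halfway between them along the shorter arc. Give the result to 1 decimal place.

-109.2°

Signed shortest Δλ from -118.8° to -99.6° is +19.2°.
Midpoint longitude = -118.8° + (+19.2°)/2 = -118.8° + 9.6° = -109.2°.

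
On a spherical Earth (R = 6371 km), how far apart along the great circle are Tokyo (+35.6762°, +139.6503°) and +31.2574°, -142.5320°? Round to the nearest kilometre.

Δλ = -142.5320 − 139.6503 = -282.1823°; wrapped into (−180°, 180°]: 77.8177°.
Δφ = 31.2574 − 35.6762 = -4.4188°.
a = sin²(Δφ/2) + cos φ₁ · cos φ₂ · sin²(Δλ/2) = 0.275424.
c = 2·atan2(√a, √(1−a)) = 1.10498 rad → d = 6371·c ≈ 7039.83 km.

7040 km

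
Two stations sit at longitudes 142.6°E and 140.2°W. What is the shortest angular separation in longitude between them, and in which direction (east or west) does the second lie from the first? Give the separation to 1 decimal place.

77.2° east

Raw difference: -140.2 − 142.6 = -282.8°.
Normalise into (−180°, 180°]: -282.8° + 360° = 77.2°.
Positive ⇒ the second point lies to the east; separation 77.2°.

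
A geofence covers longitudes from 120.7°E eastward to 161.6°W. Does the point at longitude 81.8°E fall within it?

Band width going east from +120.7° to -161.6°: ((-161.6 − 120.7) mod 360) = 77.7°.
Offset of +81.8° east of the west edge: ((81.8 − 120.7) mod 360) = 321.1°.
321.1° > 77.7° ⇒ outside.

No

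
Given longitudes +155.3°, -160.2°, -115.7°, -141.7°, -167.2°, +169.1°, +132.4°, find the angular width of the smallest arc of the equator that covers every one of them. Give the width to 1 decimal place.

111.9°

Sort the longitudes: -167.2°, -160.2°, -141.7°, -115.7°, +132.4°, +155.3°, +169.1°.
Eastward gaps between consecutive values (wrapping around): 7.0°, 18.5°, 26.0°, 248.1°, 22.9°, 13.8°, 23.7°.
Largest gap = 248.1° ⇒ minimal covering band is its complement: 360° − 248.1° = 111.9°.
Band runs from +132.4° eastward to -115.7°, crossing the antimeridian.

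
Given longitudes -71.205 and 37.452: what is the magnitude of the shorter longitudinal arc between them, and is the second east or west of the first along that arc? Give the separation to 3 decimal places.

108.657° east

Raw difference: 37.452 − -71.205 = 108.657°.
Normalise into (−180°, 180°]: 108.657° stays 108.657°.
Positive ⇒ the second point lies to the east; separation 108.657°.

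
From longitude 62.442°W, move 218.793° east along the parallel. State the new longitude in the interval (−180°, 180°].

156.351°E

Start at -62.442°; shift +218.793° → +156.351°.
+156.351° already lies in (−180°, 180°].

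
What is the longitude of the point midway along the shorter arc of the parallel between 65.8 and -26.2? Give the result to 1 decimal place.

Signed shortest Δλ from +65.8° to -26.2° is -92.0°.
Midpoint longitude = +65.8° + (-92.0°)/2 = +65.8° − 46.0° = +19.8°.

+19.8°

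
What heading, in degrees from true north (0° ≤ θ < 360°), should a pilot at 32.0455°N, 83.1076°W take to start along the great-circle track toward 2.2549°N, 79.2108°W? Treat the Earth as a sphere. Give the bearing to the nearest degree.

172°

Δλ = -79.2108 − -83.1076 = 3.8968°.
θ = atan2( sin Δλ · cos φ₂ , cos φ₁ · sin φ₂ − sin φ₁ · cos φ₂ · cos Δλ )
  = atan2(0.06791, -0.49561) = 172.198° → normalised to [0°, 360°): 172.198°.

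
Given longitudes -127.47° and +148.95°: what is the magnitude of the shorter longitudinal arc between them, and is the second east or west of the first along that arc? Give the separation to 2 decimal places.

83.58° west

Raw difference: 148.95 − -127.47 = 276.42°.
Normalise into (−180°, 180°]: 276.42° − 360° = -83.58°.
Negative ⇒ the second point lies to the west; separation 83.58°.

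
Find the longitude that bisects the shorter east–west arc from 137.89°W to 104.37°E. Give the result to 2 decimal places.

Signed shortest Δλ from -137.89° to +104.37° is -117.74°.
Midpoint longitude = -137.89° + (-117.74°)/2 = -137.89° − 58.87° = -196.76°.
Normalise into (−180°, 180°]: +163.24°.
(The naïve average (-137.89 + +104.37)/2 = -16.76° is on the wrong side of the globe.)

163.24°E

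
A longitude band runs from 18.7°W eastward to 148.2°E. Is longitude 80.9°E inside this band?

Band width going east from -18.7° to +148.2°: ((148.2 − -18.7) mod 360) = 166.9°.
Offset of +80.9° east of the west edge: ((80.9 − -18.7) mod 360) = 99.6°.
99.6° ≤ 166.9° ⇒ inside.

Yes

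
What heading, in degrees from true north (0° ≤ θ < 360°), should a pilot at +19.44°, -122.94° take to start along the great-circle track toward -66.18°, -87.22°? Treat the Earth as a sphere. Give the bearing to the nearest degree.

Δλ = -87.22 − -122.94 = 35.72°.
θ = atan2( sin Δλ · cos φ₂ , cos φ₁ · sin φ₂ − sin φ₁ · cos φ₂ · cos Δλ )
  = atan2(0.23579, -0.97179) = 166.362° → normalised to [0°, 360°): 166.362°.

166°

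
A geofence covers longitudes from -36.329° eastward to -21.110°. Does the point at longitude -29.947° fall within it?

Band width going east from -36.329° to -21.110°: ((-21.110 − -36.329) mod 360) = 15.219°.
Offset of -29.947° east of the west edge: ((-29.947 − -36.329) mod 360) = 6.382°.
6.382° ≤ 15.219° ⇒ inside.

Yes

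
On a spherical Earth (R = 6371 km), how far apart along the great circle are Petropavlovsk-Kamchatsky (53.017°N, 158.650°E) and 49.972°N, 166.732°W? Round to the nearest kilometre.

2396 km

Δλ = -166.732 − 158.650 = -325.382°; wrapped into (−180°, 180°]: 34.618°.
Δφ = 49.972 − 53.017 = -3.045°.
a = sin²(Δφ/2) + cos φ₁ · cos φ₂ · sin²(Δλ/2) = 0.034956.
c = 2·atan2(√a, √(1−a)) = 0.37614 rad → d = 6371·c ≈ 2396.41 km.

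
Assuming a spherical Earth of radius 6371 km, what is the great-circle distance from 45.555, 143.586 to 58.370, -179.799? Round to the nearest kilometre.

Δλ = -179.799 − 143.586 = -323.385°; wrapped into (−180°, 180°]: 36.615°.
Δφ = 58.370 − 45.555 = 12.815°.
a = sin²(Δφ/2) + cos φ₁ · cos φ₂ · sin²(Δλ/2) = 0.048688.
c = 2·atan2(√a, √(1−a)) = 0.44497 rad → d = 6371·c ≈ 2834.89 km.

2835 km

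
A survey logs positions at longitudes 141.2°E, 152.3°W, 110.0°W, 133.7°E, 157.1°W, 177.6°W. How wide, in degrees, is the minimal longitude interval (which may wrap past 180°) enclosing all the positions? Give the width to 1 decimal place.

116.3°

Sort the longitudes: -177.6°, -157.1°, -152.3°, -110.0°, +133.7°, +141.2°.
Eastward gaps between consecutive values (wrapping around): 20.5°, 4.8°, 42.3°, 243.7°, 7.5°, 41.2°.
Largest gap = 243.7° ⇒ minimal covering band is its complement: 360° − 243.7° = 116.3°.
Band runs from +133.7° eastward to -110.0°, crossing the antimeridian.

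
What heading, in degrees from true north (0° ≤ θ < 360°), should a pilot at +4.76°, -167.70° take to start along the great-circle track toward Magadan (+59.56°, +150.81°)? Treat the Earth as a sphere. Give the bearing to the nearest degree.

338°

Δλ = 150.81 − -167.70 = 318.51°; wrapped into (−180°, 180°]: -41.49°.
θ = atan2( sin Δλ · cos φ₂ , cos φ₁ · sin φ₂ − sin φ₁ · cos φ₂ · cos Δλ )
  = atan2(-0.33564, 0.82769) = -22.073° → normalised to [0°, 360°): 337.927°.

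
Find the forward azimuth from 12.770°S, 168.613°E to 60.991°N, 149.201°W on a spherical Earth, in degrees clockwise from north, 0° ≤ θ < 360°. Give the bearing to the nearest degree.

Δλ = -149.201 − 168.613 = -317.814°; wrapped into (−180°, 180°]: 42.186°.
θ = atan2( sin Δλ · cos φ₂ , cos φ₁ · sin φ₂ − sin φ₁ · cos φ₂ · cos Δλ )
  = atan2(0.32566, 0.93234) = 19.254° → normalised to [0°, 360°): 19.254°.

19°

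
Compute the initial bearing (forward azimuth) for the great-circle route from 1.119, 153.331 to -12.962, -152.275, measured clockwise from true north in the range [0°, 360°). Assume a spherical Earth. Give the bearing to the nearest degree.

Δλ = -152.275 − 153.331 = -305.606°; wrapped into (−180°, 180°]: 54.394°.
θ = atan2( sin Δλ · cos φ₂ , cos φ₁ · sin φ₂ − sin φ₁ · cos φ₂ · cos Δλ )
  = atan2(0.79232, -0.23534) = 106.543° → normalised to [0°, 360°): 106.543°.

107°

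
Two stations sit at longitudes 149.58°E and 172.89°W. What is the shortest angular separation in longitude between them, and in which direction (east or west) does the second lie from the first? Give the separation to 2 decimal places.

37.53° east

Raw difference: -172.89 − 149.58 = -322.47°.
Normalise into (−180°, 180°]: -322.47° + 360° = 37.53°.
Positive ⇒ the second point lies to the east; separation 37.53°.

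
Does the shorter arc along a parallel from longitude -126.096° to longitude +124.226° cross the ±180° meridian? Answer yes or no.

Naïve |124.226 − -126.096| = 250.322° > 180°, so the shorter arc goes the other way round — across 180°.
Signed shortest Δλ = ((124.226 − -126.096 + 180) mod 360) − 180 = -109.678°.
Going west by 109.678° from -126.096° passes through 180° before reaching +124.226°.

Yes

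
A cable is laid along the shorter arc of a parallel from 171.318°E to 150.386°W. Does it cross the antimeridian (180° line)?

Naïve |-150.386 − 171.318| = 321.704° > 180°, so the shorter arc goes the other way round — across 180°.
Signed shortest Δλ = ((-150.386 − 171.318 + 180) mod 360) − 180 = 38.296°.
Going east by 38.296° from +171.318° passes through 180° before reaching -150.386°.

Yes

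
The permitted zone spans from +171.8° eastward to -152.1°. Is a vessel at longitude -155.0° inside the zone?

Yes

Band width going east from +171.8° to -152.1°: ((-152.1 − 171.8) mod 360) = 36.1°.
Offset of -155.0° east of the west edge: ((-155.0 − 171.8) mod 360) = 33.2°.
33.2° ≤ 36.1° ⇒ inside.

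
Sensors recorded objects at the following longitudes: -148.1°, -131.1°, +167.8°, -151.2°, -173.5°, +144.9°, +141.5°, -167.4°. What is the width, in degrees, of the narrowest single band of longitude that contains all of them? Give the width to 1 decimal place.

87.4°

Sort the longitudes: -173.5°, -167.4°, -151.2°, -148.1°, -131.1°, +141.5°, +144.9°, +167.8°.
Eastward gaps between consecutive values (wrapping around): 6.1°, 16.2°, 3.1°, 17.0°, 272.6°, 3.4°, 22.9°, 18.7°.
Largest gap = 272.6° ⇒ minimal covering band is its complement: 360° − 272.6° = 87.4°.
Band runs from +141.5° eastward to -131.1°, crossing the antimeridian.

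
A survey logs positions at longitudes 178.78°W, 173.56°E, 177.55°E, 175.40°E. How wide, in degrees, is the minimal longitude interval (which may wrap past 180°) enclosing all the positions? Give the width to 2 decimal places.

Sort the longitudes: -178.78°, +173.56°, +175.40°, +177.55°.
Eastward gaps between consecutive values (wrapping around): 352.34°, 1.84°, 2.15°, 3.67°.
Largest gap = 352.34° ⇒ minimal covering band is its complement: 360° − 352.34° = 7.66°.
Band runs from +173.56° eastward to -178.78°, crossing the antimeridian.

7.66°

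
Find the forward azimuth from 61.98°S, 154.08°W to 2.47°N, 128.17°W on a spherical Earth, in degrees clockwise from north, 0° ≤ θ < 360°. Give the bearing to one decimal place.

Δλ = -128.17 − -154.08 = 25.91°.
θ = atan2( sin Δλ · cos φ₂ , cos φ₁ · sin φ₂ − sin φ₁ · cos φ₂ · cos Δλ )
  = atan2(0.43655, 0.81356) = 28.218° → normalised to [0°, 360°): 28.218°.

28.2°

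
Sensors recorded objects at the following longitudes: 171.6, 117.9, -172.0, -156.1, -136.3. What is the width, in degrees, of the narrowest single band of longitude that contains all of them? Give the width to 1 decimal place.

105.8°

Sort the longitudes: -172.0°, -156.1°, -136.3°, +117.9°, +171.6°.
Eastward gaps between consecutive values (wrapping around): 15.9°, 19.8°, 254.2°, 53.7°, 16.4°.
Largest gap = 254.2° ⇒ minimal covering band is its complement: 360° − 254.2° = 105.8°.
Band runs from +117.9° eastward to -136.3°, crossing the antimeridian.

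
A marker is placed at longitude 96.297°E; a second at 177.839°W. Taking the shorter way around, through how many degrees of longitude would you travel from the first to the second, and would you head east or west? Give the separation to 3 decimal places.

Raw difference: -177.839 − 96.297 = -274.136°.
Normalise into (−180°, 180°]: -274.136° + 360° = 85.864°.
Positive ⇒ the second point lies to the east; separation 85.864°.

85.864° east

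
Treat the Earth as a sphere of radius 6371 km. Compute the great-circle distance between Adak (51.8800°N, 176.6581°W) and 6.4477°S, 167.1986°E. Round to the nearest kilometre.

Δλ = 167.1986 − -176.6581 = 343.8567°; wrapped into (−180°, 180°]: -16.1433°.
Δφ = -6.4477 − 51.8800 = -58.3277°.
a = sin²(Δφ/2) + cos φ₁ · cos φ₂ · sin²(Δλ/2) = 0.249563.
c = 2·atan2(√a, √(1−a)) = 1.04619 rad → d = 6371·c ≈ 6665.27 km.

6665 km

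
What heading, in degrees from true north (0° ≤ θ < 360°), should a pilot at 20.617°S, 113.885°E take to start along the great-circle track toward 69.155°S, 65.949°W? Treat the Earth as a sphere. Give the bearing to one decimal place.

180.1°

Δλ = -65.949 − 113.885 = -179.834°.
θ = atan2( sin Δλ · cos φ₂ , cos φ₁ · sin φ₂ − sin φ₁ · cos φ₂ · cos Δλ )
  = atan2(-0.00103, -0.99999) = -179.941° → normalised to [0°, 360°): 180.059°.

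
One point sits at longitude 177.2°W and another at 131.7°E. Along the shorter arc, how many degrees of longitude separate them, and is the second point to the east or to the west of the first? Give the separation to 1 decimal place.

Raw difference: 131.7 − -177.2 = 308.9°.
Normalise into (−180°, 180°]: 308.9° − 360° = -51.1°.
Negative ⇒ the second point lies to the west; separation 51.1°.

51.1° west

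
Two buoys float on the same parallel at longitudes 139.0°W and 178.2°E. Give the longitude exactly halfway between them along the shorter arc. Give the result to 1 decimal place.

160.4°W

Signed shortest Δλ from -139.0° to +178.2° is -42.8°.
Midpoint longitude = -139.0° + (-42.8°)/2 = -139.0° − 21.4° = -160.4°.
(The naïve average (-139.0 + +178.2)/2 = 19.6° is on the wrong side of the globe.)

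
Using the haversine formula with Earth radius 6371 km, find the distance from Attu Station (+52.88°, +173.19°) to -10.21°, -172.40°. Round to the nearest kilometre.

7148 km

Δλ = -172.40 − 173.19 = -345.59°; wrapped into (−180°, 180°]: 14.41°.
Δφ = -10.21 − 52.88 = -63.09°.
a = sin²(Δφ/2) + cos φ₁ · cos φ₂ · sin²(Δλ/2) = 0.283047.
c = 2·atan2(√a, √(1−a)) = 1.12197 rad → d = 6371·c ≈ 7148.09 km.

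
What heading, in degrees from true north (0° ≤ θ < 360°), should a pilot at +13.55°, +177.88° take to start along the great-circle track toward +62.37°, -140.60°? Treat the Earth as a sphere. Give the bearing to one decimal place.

Δλ = -140.60 − 177.88 = -318.48°; wrapped into (−180°, 180°]: 41.52°.
θ = atan2( sin Δλ · cos φ₂ , cos φ₁ · sin φ₂ − sin φ₁ · cos φ₂ · cos Δλ )
  = atan2(0.30742, 0.77995) = 21.512° → normalised to [0°, 360°): 21.512°.

21.5°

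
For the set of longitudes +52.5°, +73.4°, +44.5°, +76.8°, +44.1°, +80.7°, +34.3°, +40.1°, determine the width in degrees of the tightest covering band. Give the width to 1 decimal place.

Sort the longitudes: +34.3°, +40.1°, +44.1°, +44.5°, +52.5°, +73.4°, +76.8°, +80.7°.
Eastward gaps between consecutive values (wrapping around): 5.8°, 4.0°, 0.4°, 8.0°, 20.9°, 3.4°, 3.9°, 313.6°.
Largest gap = 313.6° ⇒ minimal covering band is its complement: 360° − 313.6° = 46.4°.
Band runs from +34.3° eastward to +80.7°.

46.4°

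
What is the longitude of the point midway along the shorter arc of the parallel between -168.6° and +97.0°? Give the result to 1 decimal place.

Signed shortest Δλ from -168.6° to +97.0° is -94.4°.
Midpoint longitude = -168.6° + (-94.4°)/2 = -168.6° − 47.2° = -215.8°.
Normalise into (−180°, 180°]: +144.2°.
(The naïve average (-168.6 + +97.0)/2 = -35.8° is on the wrong side of the globe.)

+144.2°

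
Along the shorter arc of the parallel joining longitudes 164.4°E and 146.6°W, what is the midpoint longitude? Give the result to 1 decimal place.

171.1°W

Signed shortest Δλ from +164.4° to -146.6° is +49.0°.
Midpoint longitude = +164.4° + (+49.0°)/2 = +164.4° + 24.5° = +188.9°.
Normalise into (−180°, 180°]: -171.1°.
(The naïve average (+164.4 + -146.6)/2 = 8.9° is on the wrong side of the globe.)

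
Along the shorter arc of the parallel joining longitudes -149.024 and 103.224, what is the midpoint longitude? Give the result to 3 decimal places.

Signed shortest Δλ from -149.024° to +103.224° is -107.752°.
Midpoint longitude = -149.024° + (-107.752°)/2 = -149.024° − 53.876° = -202.900°.
Normalise into (−180°, 180°]: +157.100°.
(The naïve average (-149.024 + +103.224)/2 = -22.9° is on the wrong side of the globe.)

+157.100°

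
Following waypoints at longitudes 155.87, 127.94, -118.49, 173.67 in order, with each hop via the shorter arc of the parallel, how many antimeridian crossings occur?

2

Leg 1: +155.87° → +127.94°, shortest Δλ = -27.93° (west) — does not cross 180°.
Leg 2: +127.94° → -118.49°, shortest Δλ = 113.57° (east) — crosses 180°.
Leg 3: -118.49° → +173.67°, shortest Δλ = -67.84° (west) — crosses 180°.
Total crossings: 2.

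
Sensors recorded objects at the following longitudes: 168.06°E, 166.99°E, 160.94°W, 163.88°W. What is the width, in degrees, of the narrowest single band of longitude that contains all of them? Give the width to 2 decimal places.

Sort the longitudes: -163.88°, -160.94°, +166.99°, +168.06°.
Eastward gaps between consecutive values (wrapping around): 2.94°, 327.93°, 1.07°, 28.06°.
Largest gap = 327.93° ⇒ minimal covering band is its complement: 360° − 327.93° = 32.07°.
Band runs from +166.99° eastward to -160.94°, crossing the antimeridian.

32.07°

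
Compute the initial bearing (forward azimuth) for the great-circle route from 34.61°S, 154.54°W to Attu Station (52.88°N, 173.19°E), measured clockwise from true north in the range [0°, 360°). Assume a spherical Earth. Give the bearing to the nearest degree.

Δλ = 173.19 − -154.54 = 327.73°; wrapped into (−180°, 180°]: -32.27°.
θ = atan2( sin Δλ · cos φ₂ , cos φ₁ · sin φ₂ − sin φ₁ · cos φ₂ · cos Δλ )
  = atan2(-0.32221, 0.94610) = -18.807° → normalised to [0°, 360°): 341.193°.

341°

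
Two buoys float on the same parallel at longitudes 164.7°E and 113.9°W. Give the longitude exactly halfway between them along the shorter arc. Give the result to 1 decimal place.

Signed shortest Δλ from +164.7° to -113.9° is +81.4°.
Midpoint longitude = +164.7° + (+81.4°)/2 = +164.7° + 40.7° = +205.4°.
Normalise into (−180°, 180°]: -154.6°.
(The naïve average (+164.7 + -113.9)/2 = 25.4° is on the wrong side of the globe.)

154.6°W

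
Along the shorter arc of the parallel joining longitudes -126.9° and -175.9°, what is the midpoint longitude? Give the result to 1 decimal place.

-151.4°

Signed shortest Δλ from -126.9° to -175.9° is -49.0°.
Midpoint longitude = -126.9° + (-49.0°)/2 = -126.9° − 24.5° = -151.4°.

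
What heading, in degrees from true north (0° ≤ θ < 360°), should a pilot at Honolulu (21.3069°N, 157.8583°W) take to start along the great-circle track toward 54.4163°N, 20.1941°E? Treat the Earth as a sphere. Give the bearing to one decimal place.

1.2°

Δλ = 20.1941 − -157.8583 = 178.0524°.
θ = atan2( sin Δλ · cos φ₂ , cos φ₁ · sin φ₂ − sin φ₁ · cos φ₂ · cos Δλ )
  = atan2(0.01978, 0.96899) = 1.169° → normalised to [0°, 360°): 1.169°.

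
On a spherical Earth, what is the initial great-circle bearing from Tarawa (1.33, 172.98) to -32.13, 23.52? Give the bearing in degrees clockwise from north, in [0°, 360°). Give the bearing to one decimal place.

Δλ = 23.52 − 172.98 = -149.46°.
θ = atan2( sin Δλ · cos φ₂ , cos φ₁ · sin φ₂ − sin φ₁ · cos φ₂ · cos Δλ )
  = atan2(-0.43031, -0.51477) = -140.107° → normalised to [0°, 360°): 219.893°.

219.9°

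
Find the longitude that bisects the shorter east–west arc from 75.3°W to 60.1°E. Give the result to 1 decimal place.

Signed shortest Δλ from -75.3° to +60.1° is +135.4°.
Midpoint longitude = -75.3° + (+135.4°)/2 = -75.3° + 67.7° = -7.6°.

7.6°W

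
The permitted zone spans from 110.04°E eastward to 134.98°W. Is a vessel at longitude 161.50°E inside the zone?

Band width going east from +110.04° to -134.98°: ((-134.98 − 110.04) mod 360) = 114.98°.
Offset of +161.50° east of the west edge: ((161.50 − 110.04) mod 360) = 51.46°.
51.46° ≤ 114.98° ⇒ inside.

Yes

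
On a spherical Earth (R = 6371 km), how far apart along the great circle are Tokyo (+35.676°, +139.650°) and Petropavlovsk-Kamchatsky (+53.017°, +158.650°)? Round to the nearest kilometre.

2434 km

Δλ = 158.650 − 139.650 = 19.000°.
Δφ = 53.017 − 35.676 = 17.341°.
a = sin²(Δφ/2) + cos φ₁ · cos φ₂ · sin²(Δλ/2) = 0.036038.
c = 2·atan2(√a, √(1−a)) = 0.38199 rad → d = 6371·c ≈ 2433.67 km.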